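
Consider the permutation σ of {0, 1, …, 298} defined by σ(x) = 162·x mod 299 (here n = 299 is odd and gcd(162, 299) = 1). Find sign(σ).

Orbit of 185 under x↦162x: [185, 70, 277, 24, 1, 162, 231]… (length divides ord_299(162)).
π_162 has 46 disjoint cycles with lengths [12, 12, 12, 12, 12, 12, 12, 12, 12, 12, 12, 12, 12, 12, 12, 12, 12, 12, 12, 12, 12, 12, 12, 1, 1, 1, 1, 1, 1, 1, 1, 1, 1, 1, 1, 1, 1, 1, 1, 1, 1, 1, 1, 1, 1, 1] on {0,…,298}.
sign(π) = (−1)^{n − #cycles} = (−1)^{299−46} = (−1)^253 = -1.
The Jacobi symbol (162|299) = -1 (Zolotarev) agrees.

-1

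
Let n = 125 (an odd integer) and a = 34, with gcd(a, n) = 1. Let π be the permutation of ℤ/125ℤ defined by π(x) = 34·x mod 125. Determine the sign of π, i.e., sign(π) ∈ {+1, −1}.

Trace 1: π^k(1) = [1, 34, 31, 54, 86, 49, 41] for k=0..6.
Cycle lengths of π_34 on ℤ/125ℤ: [50, 50, 10, 10, 2, 2, 1]; 7 cycles in total.
n − c = 125 − 7 = 118; sign = (−1)^118 = +1.
The Jacobi symbol (34|125) = +1 (Zolotarev) agrees.

+1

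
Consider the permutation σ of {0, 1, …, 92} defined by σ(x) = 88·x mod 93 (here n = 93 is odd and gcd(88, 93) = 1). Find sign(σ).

-1

Orbit of 67 under x↦88x: [67, 37, 1, 88, 25, 61]… (length divides ord_93(88)).
The orbit structure of x ↦ 88x mod 93: 18 orbits of sizes [6, 6, 6, 6, 6, 6, 6, 6, 6, 6, 6, 6, 6, 6, 6, 1, 1, 1].
n − c = 93 − 18 = 75; sign = (−1)^75 = -1.
(88|93)_J = -1 (Zolotarev's lemma cross-check).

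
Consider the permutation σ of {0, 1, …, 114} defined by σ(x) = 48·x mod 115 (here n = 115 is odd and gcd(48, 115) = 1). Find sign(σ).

-1

Start at x=108: 108 → 9 → 87 → 36 → 3 → 29 → 12 → … (one orbit).
6 cycles of lengths [44, 44, 11, 11, 4, 1].
With 6 cycles on 115 points, sign = (−1)^{115−6} = -1.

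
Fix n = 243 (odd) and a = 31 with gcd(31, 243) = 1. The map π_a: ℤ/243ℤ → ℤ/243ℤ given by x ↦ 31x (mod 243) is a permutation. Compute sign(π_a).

Orbit of 169 under x↦31x: [169, 136, 85, 205, 37, 175, 79]… (length divides ord_243(31)).
π_31 has 11 disjoint cycles with lengths [81, 81, 27, 27, 9, 9, 3, 3, 1, 1, 1] on {0,…,242}.
243 − 11 = 232 transpositions; sign(π) = (−1)^232 = +1.

+1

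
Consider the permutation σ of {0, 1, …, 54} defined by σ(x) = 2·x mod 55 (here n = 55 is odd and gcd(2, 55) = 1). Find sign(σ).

Trace 49: π^k(49) = [49, 43, 31, 7, 14, 28, 1] for k=0..6.
Cycle type of π: 20×2 + 10 + 4 + 1; total 5 cycles.
With 5 cycles on 55 points, sign = (−1)^{55−5} = +1.
(2|55)_J = +1 (Zolotarev's lemma cross-check).

+1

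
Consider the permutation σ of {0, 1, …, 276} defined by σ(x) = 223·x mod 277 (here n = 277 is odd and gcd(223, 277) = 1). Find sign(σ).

Orbit of 64 under x↦223x: [64, 145, 203, 118, 276, 54, 131]… (length divides ord_277(223)).
Cycle lengths of π_223 on ℤ/277ℤ: [92, 92, 92, 1]; 4 cycles in total.
n − c = 277 − 4 = 273; sign = (−1)^273 = -1.
Check: (223/277) = -1 by Zolotarev.

-1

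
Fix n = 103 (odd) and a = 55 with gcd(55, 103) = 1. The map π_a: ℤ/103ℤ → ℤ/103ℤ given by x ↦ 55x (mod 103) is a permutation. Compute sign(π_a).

Trace 55: π^k(55) = [55, 38, 30, 2, 7, 76, 60] for k=0..6.
Cycle type of π: 51×2 + 1; total 3 cycles.
With 3 cycles on 103 points, sign = (−1)^{103−3} = +1.
Zolotarev: (55|103) = +1, matching the cycle-count sign.

+1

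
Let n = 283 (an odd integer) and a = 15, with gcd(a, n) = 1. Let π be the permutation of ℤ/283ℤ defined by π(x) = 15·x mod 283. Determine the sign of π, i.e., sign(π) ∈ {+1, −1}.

Start at x=152: 152 → 16 → 240 → 204 → 230 → 54 → 244 → … (one orbit).
The orbit structure of x ↦ 15x mod 283: 7 orbits of sizes [47, 47, 47, 47, 47, 47, 1].
With 7 cycles on 283 points, sign = (−1)^{283−7} = +1.
Zolotarev: (15|283) = +1, matching the cycle-count sign.

+1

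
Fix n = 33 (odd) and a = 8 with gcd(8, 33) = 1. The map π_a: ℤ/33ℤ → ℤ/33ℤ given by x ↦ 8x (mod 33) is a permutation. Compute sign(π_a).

Orbit of 2 under x↦8x: [2, 16, 29, 1, 8, 31, 17]… (length divides ord_33(8)).
Cycle lengths of π_8 on ℤ/33ℤ: [10, 10, 10, 2, 1]; 5 cycles in total.
sign(π) = (−1)^{n − #cycles} = (−1)^{33−5} = (−1)^28 = +1.
Check: (8/33) = +1 by Zolotarev.

+1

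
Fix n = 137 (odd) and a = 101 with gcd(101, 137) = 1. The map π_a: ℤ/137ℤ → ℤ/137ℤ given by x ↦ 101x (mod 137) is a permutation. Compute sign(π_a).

Trace 119: π^k(119) = [119, 100, 99, 135, 72, 11, 15] for k=0..6.
Decompose π into cycles: lengths [68, 68, 1] (3 cycles, including the fixed point 0).
137 − 3 = 134 transpositions; sign(π) = (−1)^134 = +1.
Via Zolotarev, sign(π_{101}) = (101|137) = +1.

+1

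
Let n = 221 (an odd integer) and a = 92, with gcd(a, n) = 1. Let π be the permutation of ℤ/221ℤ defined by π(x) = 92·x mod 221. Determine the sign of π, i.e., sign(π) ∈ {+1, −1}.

Start at x=118: 118 → 27 → 53 → 14 → 183 → 40 → 144 → … (one orbit).
The orbit structure of x ↦ 92x mod 221: 26 orbits of sizes [16, 16, 16, 16, 16, 16, 16, 16, 16, 16, 16, 16, 16, 1, 1, 1, 1, 1, 1, 1, 1, 1, 1, 1, 1, 1].
With 26 cycles on 221 points, sign = (−1)^{221−26} = -1.
Check: (92/221) = -1 by Zolotarev.

-1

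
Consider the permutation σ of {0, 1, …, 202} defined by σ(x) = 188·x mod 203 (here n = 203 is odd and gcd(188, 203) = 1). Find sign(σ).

+1

Trace 92: π^k(92) = [92, 41, 197, 90, 71, 153, 141] for k=0..6.
11 cycles of lengths [28, 28, 28, 28, 28, 28, 28, 2, 2, 2, 1].
203 − 11 = 192 transpositions; sign(π) = (−1)^192 = +1.
(188|203)_J = +1 (Zolotarev's lemma cross-check).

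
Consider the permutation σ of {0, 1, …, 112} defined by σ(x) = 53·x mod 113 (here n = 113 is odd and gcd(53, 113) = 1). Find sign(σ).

+1

Start at x=32: 32 → 1 → 53 → 97 → 56 → 30 → 8 → … (one orbit).
Cycle type of π: 28×4 + 1; total 5 cycles.
113 − 5 = 108 transpositions; sign(π) = (−1)^108 = +1.
(53|113)_J = +1 (Zolotarev's lemma cross-check).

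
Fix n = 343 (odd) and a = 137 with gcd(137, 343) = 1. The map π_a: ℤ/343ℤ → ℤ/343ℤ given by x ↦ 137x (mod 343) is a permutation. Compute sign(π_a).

Start at x=123: 123 → 44 → 197 → 235 → 296 → 78 → 53 → … (one orbit).
Cycle lengths of π_137 on ℤ/343ℤ: [147, 147, 21, 21, 3, 3, 1]; 7 cycles in total.
7 cycles on 343: each ℓ→(−1)^(ℓ−1), product (−1)^336 = +1.

+1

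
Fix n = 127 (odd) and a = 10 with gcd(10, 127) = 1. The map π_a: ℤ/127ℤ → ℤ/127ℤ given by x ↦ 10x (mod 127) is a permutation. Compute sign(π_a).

-1

Trace 5: π^k(5) = [5, 50, 119, 47, 89, 1, 10] for k=0..6.
Cycle lengths of π_10 on ℤ/127ℤ: [42, 42, 42, 1]; 4 cycles in total.
With 4 cycles on 127 points, sign = (−1)^{127−4} = -1.
Zolotarev: (10|127) = -1, matching the cycle-count sign.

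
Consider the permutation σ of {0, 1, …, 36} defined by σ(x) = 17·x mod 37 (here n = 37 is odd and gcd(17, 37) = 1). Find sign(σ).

Trace 21: π^k(21) = [21, 24, 1, 17, 30, 29, 12] for k=0..6.
π_17 has 2 disjoint cycles with lengths [36, 1] on {0,…,36}.
With 2 cycles on 37 points, sign = (−1)^{37−2} = -1.
Via Zolotarev, sign(π_{17}) = (17|37) = -1.

-1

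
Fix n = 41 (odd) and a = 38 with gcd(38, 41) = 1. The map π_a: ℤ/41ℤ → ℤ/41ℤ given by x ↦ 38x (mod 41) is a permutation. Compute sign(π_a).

Orbit of 9 under x↦38x: [9, 14, 40, 3, 32, 27, 1]… (length divides ord_41(38)).
The orbit structure of x ↦ 38x mod 41: 6 orbits of sizes [8, 8, 8, 8, 8, 1].
sign(π) = (−1)^{n − #cycles} = (−1)^{41−6} = (−1)^35 = -1.
Check: (38/41) = -1 by Zolotarev.

-1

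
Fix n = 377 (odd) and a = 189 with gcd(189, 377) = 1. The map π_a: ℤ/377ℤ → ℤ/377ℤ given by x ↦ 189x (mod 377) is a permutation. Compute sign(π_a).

Orbit of 361 under x↦189x: [361, 369, 373, 375, 376, 188, 94]… (length divides ord_377(189)).
The orbit structure of x ↦ 189x mod 377: 7 orbits of sizes [84, 84, 84, 84, 28, 12, 1].
n − c = 377 − 7 = 370; sign = (−1)^370 = +1.
The Jacobi symbol (189|377) = +1 (Zolotarev) agrees.

+1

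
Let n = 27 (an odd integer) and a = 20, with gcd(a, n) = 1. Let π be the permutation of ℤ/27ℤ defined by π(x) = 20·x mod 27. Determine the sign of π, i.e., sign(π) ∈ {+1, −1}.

-1

Trace 14: π^k(14) = [14, 10, 11, 4, 26, 7, 5] for k=0..6.
π_20 has 4 disjoint cycles with lengths [18, 6, 2, 1] on {0,…,26}.
n − c = 27 − 4 = 23; sign = (−1)^23 = -1.
Zolotarev: (20|27) = -1, matching the cycle-count sign.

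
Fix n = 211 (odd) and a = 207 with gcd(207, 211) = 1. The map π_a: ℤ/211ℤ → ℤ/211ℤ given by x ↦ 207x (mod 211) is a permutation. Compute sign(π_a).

-1

Orbit of 53 under x↦207x: [53, 210, 4, 195, 64, 166, 180]… (length divides ord_211(207)).
Decompose π into cycles: lengths [210, 1] (2 cycles, including the fixed point 0).
With 2 cycles on 211 points, sign = (−1)^{211−2} = -1.
Via Zolotarev, sign(π_{207}) = (207|211) = -1.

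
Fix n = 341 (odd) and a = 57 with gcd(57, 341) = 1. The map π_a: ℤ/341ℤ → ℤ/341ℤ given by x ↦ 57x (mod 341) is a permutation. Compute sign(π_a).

Start at x=316: 316 → 280 → 274 → 273 → 216 → 36 → 6 → … (one orbit).
The orbit structure of x ↦ 57x mod 341: 17 orbits of sizes [30, 30, 30, 30, 30, 30, 30, 30, 30, 30, 10, 6, 6, 6, 6, 6, 1].
17 cycles on 341: each ℓ→(−1)^(ℓ−1), product (−1)^324 = +1.
Via Zolotarev, sign(π_{57}) = (57|341) = +1.

+1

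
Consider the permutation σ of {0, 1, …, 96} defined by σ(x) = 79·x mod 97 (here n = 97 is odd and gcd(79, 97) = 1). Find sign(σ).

Trace 33: π^k(33) = [33, 85, 22, 89, 47, 27, 96] for k=0..6.
Cycle lengths of π_79 on ℤ/97ℤ: [16, 16, 16, 16, 16, 16, 1]; 7 cycles in total.
7 cycles on 97: each ℓ→(−1)^(ℓ−1), product (−1)^90 = +1.
(79|97)_J = +1 (Zolotarev's lemma cross-check).

+1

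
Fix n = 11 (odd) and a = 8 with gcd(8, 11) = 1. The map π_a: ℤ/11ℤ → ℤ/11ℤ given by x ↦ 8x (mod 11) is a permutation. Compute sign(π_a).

Start at x=1: 1 → 8 → 9 → 6 → 4 → 10 → 3 → … (one orbit).
2 cycles of lengths [10, 1].
2 cycles on 11: each ℓ→(−1)^(ℓ−1), product (−1)^9 = -1.
Zolotarev: (8|11) = -1, matching the cycle-count sign.

-1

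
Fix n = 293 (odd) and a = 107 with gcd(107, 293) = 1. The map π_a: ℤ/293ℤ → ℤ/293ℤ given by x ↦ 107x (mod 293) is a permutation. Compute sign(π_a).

Orbit of 144 under x↦107x: [144, 172, 238, 268, 255, 36, 43]… (length divides ord_293(107)).
3 cycles of lengths [146, 146, 1].
With 3 cycles on 293 points, sign = (−1)^{293−3} = +1.

+1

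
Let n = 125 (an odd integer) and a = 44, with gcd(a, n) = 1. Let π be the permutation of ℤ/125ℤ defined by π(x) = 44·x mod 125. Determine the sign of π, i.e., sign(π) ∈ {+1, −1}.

+1

Orbit of 4 under x↦44x: [4, 51, 119, 111, 9, 21, 49]… (length divides ord_125(44)).
π_44 has 7 disjoint cycles with lengths [50, 50, 10, 10, 2, 2, 1] on {0,…,124}.
125 − 7 = 118 transpositions; sign(π) = (−1)^118 = +1.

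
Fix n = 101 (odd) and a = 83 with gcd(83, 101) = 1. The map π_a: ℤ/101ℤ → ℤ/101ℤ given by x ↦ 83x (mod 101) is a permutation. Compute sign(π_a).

-1

Orbit of 48 under x↦83x: [48, 45, 99, 36, 59, 49, 27]… (length divides ord_101(83)).
Cycle type of π: 100 + 1; total 2 cycles.
Σ(ℓ_i−1) = 101−2 = 99; sign = (−1)^99 = -1.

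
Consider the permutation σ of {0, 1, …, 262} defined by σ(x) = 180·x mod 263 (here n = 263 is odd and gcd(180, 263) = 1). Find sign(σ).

Start at x=16: 16 → 250 → 27 → 126 → 62 → 114 → 6 → … (one orbit).
Decompose π into cycles: lengths [262, 1] (2 cycles, including the fixed point 0).
263 − 2 = 261 transpositions; sign(π) = (−1)^261 = -1.

-1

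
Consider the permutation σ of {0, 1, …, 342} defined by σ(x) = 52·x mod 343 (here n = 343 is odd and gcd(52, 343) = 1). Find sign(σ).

-1

Start at x=74: 74 → 75 → 127 → 87 → 65 → 293 → 144 → … (one orbit).
Cycle lengths of π_52 on ℤ/343ℤ: [294, 42, 6, 1]; 4 cycles in total.
Σ(ℓ_i−1) = 343−4 = 339; sign = (−1)^339 = -1.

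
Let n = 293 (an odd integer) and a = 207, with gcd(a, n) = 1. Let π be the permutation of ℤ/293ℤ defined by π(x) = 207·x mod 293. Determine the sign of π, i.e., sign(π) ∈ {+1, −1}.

-1

Trace 215: π^k(215) = [215, 262, 29, 143, 8, 191, 275] for k=0..6.
Cycle type of π: 292 + 1; total 2 cycles.
Σ(ℓ_i−1) = 293−2 = 291; sign = (−1)^291 = -1.
The Jacobi symbol (207|293) = -1 (Zolotarev) agrees.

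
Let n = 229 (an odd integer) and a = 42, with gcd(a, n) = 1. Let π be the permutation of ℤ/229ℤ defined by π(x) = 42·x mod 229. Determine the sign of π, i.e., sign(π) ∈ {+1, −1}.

+1

Orbit of 1 under x↦42x: [1, 42, 161, 121, 44, 16, 214]… (length divides ord_229(42)).
The orbit structure of x ↦ 42x mod 229: 13 orbits of sizes [19, 19, 19, 19, 19, 19, 19, 19, 19, 19, 19, 19, 1].
229 − 13 = 216 transpositions; sign(π) = (−1)^216 = +1.
(42|229)_J = +1 (Zolotarev's lemma cross-check).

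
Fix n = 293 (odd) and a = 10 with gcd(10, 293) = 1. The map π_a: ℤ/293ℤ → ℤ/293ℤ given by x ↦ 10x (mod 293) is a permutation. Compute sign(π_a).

+1

Orbit of 268 under x↦10x: [268, 43, 137, 198, 222, 169, 225]… (length divides ord_293(10)).
Cycle lengths of π_10 on ℤ/293ℤ: [146, 146, 1]; 3 cycles in total.
293 − 3 = 290 transpositions; sign(π) = (−1)^290 = +1.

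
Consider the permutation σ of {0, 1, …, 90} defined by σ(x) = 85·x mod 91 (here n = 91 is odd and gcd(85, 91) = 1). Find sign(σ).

-1

Trace 64: π^k(64) = [64, 71, 29, 8, 43, 15, 1] for k=0..6.
Cycle lengths of π_85 on ℤ/91ℤ: [12, 12, 12, 12, 12, 12, 12, 1, 1, 1, 1, 1, 1, 1]; 14 cycles in total.
Σ(ℓ_i−1) = 91−14 = 77; sign = (−1)^77 = -1.
Check: (85/91) = -1 by Zolotarev.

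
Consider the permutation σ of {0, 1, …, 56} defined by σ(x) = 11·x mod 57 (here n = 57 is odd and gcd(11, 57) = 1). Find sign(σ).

Start at x=20: 20 → 49 → 26 → 1 → 11 → 7 → 20 (one orbit).
Cycle lengths of π_11 on ℤ/57ℤ: [6, 6, 6, 6, 6, 6, 3, 3, 3, 3, 3, 3, 2, 1]; 14 cycles in total.
sign(π) = (−1)^{n − #cycles} = (−1)^{57−14} = (−1)^43 = -1.

-1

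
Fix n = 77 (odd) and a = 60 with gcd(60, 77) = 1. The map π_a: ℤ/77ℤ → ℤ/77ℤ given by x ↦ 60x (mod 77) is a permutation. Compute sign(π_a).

+1

Orbit of 15 under x↦60x: [15, 53, 23, 71, 25, 37, 64]… (length divides ord_77(60)).
Decompose π into cycles: lengths [15, 15, 15, 15, 5, 5, 3, 3, 1] (9 cycles, including the fixed point 0).
Σ(ℓ_i−1) = 77−9 = 68; sign = (−1)^68 = +1.
The Jacobi symbol (60|77) = +1 (Zolotarev) agrees.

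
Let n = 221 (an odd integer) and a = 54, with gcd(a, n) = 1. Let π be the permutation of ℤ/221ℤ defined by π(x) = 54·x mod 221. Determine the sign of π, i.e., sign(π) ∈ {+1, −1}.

Orbit of 97 under x↦54x: [97, 155, 193, 35, 122, 179, 163]… (length divides ord_221(54)).
Decompose π into cycles: lengths [48, 48, 48, 48, 16, 12, 1] (7 cycles, including the fixed point 0).
221 − 7 = 214 transpositions; sign(π) = (−1)^214 = +1.
The Jacobi symbol (54|221) = +1 (Zolotarev) agrees.

+1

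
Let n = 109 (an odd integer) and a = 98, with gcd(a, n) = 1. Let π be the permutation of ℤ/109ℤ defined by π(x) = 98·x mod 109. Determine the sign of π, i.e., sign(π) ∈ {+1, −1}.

-1

Trace 19: π^k(19) = [19, 9, 10, 108, 11, 97, 23] for k=0..6.
Cycle type of π: 108 + 1; total 2 cycles.
n − c = 109 − 2 = 107; sign = (−1)^107 = -1.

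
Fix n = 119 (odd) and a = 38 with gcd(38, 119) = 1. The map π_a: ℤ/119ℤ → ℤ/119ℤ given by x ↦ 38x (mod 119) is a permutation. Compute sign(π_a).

-1

Orbit of 13 under x↦38x: [13, 18, 89, 50, 115, 86, 55]… (length divides ord_119(38)).
14 cycles of lengths [12, 12, 12, 12, 12, 12, 12, 12, 6, 4, 4, 4, 4, 1].
119 − 14 = 105 transpositions; sign(π) = (−1)^105 = -1.
The Jacobi symbol (38|119) = -1 (Zolotarev) agrees.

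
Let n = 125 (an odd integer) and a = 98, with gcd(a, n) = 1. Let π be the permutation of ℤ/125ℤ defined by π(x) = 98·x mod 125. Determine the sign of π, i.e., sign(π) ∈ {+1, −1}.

Orbit of 107 under x↦98x: [107, 111, 3, 44, 62, 76, 73]… (length divides ord_125(98)).
The orbit structure of x ↦ 98x mod 125: 4 orbits of sizes [100, 20, 4, 1].
Σ(ℓ_i−1) = 125−4 = 121; sign = (−1)^121 = -1.
Via Zolotarev, sign(π_{98}) = (98|125) = -1.

-1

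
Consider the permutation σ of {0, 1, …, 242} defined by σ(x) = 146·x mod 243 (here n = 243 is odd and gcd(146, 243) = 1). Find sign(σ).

Start at x=73: 73 → 209 → 139 → 125 → 25 → 5 → 1 → … (one orbit).
Decompose π into cycles: lengths [162, 54, 18, 6, 2, 1] (6 cycles, including the fixed point 0).
6 cycles on 243: each ℓ→(−1)^(ℓ−1), product (−1)^237 = -1.
Zolotarev: (146|243) = -1, matching the cycle-count sign.

-1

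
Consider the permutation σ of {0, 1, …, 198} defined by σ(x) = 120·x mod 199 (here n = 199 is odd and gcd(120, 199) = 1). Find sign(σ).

-1

Trace 118: π^k(118) = [118, 31, 138, 43, 185, 111, 186] for k=0..6.
Cycle type of π: 198 + 1; total 2 cycles.
n − c = 199 − 2 = 197; sign = (−1)^197 = -1.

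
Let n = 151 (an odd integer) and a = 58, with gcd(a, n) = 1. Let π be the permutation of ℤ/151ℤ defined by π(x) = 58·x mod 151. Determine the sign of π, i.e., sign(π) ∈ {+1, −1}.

Start at x=144: 144 → 47 → 8 → 11 → 34 → 9 → 69 → … (one orbit).
The orbit structure of x ↦ 58x mod 151: 3 orbits of sizes [75, 75, 1].
Σ(ℓ_i−1) = 151−3 = 148; sign = (−1)^148 = +1.
(58|151)_J = +1 (Zolotarev's lemma cross-check).

+1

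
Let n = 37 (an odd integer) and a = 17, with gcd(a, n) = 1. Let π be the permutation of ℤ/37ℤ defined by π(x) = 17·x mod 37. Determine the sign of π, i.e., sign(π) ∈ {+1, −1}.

-1

Orbit of 3 under x↦17x: [3, 14, 16, 13, 36, 20, 7]… (length divides ord_37(17)).
π_17 has 2 disjoint cycles with lengths [36, 1] on {0,…,36}.
Σ(ℓ_i−1) = 37−2 = 35; sign = (−1)^35 = -1.
Zolotarev: (17|37) = -1, matching the cycle-count sign.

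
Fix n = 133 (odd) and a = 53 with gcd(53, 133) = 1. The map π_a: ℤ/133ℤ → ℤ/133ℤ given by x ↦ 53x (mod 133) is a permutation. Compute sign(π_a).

-1

Orbit of 4 under x↦53x: [4, 79, 64, 67, 93, 8, 25]… (length divides ord_133(53)).
Cycle lengths of π_53 on ℤ/133ℤ: [18, 18, 18, 18, 18, 18, 18, 3, 3, 1]; 10 cycles in total.
133 − 10 = 123 transpositions; sign(π) = (−1)^123 = -1.
Zolotarev: (53|133) = -1, matching the cycle-count sign.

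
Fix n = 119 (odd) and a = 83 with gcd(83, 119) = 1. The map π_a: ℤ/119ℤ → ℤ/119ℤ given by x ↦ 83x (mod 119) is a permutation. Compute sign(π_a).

-1

Start at x=83: 83 → 106 → 111 → 50 → 104 → 64 → 76 → … (one orbit).
Cycle type of π: 8×14 + 2×3 + 1; total 18 cycles.
sign(π) = (−1)^{n − #cycles} = (−1)^{119−18} = (−1)^101 = -1.
(83|119)_J = -1 (Zolotarev's lemma cross-check).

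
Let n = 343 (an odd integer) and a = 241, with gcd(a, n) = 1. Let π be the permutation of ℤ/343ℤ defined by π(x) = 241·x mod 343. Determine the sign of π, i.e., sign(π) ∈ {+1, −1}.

Trace 197: π^k(197) = [197, 143, 163, 181, 60, 54, 323] for k=0..6.
Decompose π into cycles: lengths [294, 42, 6, 1] (4 cycles, including the fixed point 0).
sign(π) = (−1)^{n − #cycles} = (−1)^{343−4} = (−1)^339 = -1.
Check: (241/343) = -1 by Zolotarev.

-1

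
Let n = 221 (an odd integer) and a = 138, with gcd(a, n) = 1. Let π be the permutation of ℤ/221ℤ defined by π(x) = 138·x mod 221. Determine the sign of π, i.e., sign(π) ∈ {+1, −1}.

Orbit of 213 under x↦138x: [213, 1, 138, 38, 161, 118, 151]… (length divides ord_221(138)).
π_138 has 30 disjoint cycles with lengths [8, 8, 8, 8, 8, 8, 8, 8, 8, 8, 8, 8, 8, 8, 8, 8, 8, 8, 8, 8, 8, 8, 8, 8, 8, 8, 4, 4, 4, 1] on {0,…,220}.
With 30 cycles on 221 points, sign = (−1)^{221−30} = -1.
(138|221)_J = -1 (Zolotarev's lemma cross-check).

-1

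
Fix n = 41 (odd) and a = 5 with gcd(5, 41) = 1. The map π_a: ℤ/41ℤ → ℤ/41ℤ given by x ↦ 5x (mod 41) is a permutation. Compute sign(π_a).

+1

Trace 23: π^k(23) = [23, 33, 1, 5, 25, 2, 10] for k=0..6.
Decompose π into cycles: lengths [20, 20, 1] (3 cycles, including the fixed point 0).
sign(π) = (−1)^{n − #cycles} = (−1)^{41−3} = (−1)^38 = +1.
Via Zolotarev, sign(π_{5}) = (5|41) = +1.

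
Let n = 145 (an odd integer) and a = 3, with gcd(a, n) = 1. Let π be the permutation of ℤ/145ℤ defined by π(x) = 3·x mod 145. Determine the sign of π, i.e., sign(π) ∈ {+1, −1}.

Trace 4: π^k(4) = [4, 12, 36, 108, 34, 102, 16] for k=0..6.
Decompose π into cycles: lengths [28, 28, 28, 28, 28, 4, 1] (7 cycles, including the fixed point 0).
7 cycles on 145: each ℓ→(−1)^(ℓ−1), product (−1)^138 = +1.
Check: (3/145) = +1 by Zolotarev.

+1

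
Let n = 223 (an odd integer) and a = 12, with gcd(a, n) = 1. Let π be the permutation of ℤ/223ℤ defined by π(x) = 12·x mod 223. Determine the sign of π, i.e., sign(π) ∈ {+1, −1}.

Orbit of 83 under x↦12x: [83, 104, 133, 35, 197, 134, 47]… (length divides ord_223(12)).
2 cycles of lengths [222, 1].
n − c = 223 − 2 = 221; sign = (−1)^221 = -1.
Zolotarev: (12|223) = -1, matching the cycle-count sign.

-1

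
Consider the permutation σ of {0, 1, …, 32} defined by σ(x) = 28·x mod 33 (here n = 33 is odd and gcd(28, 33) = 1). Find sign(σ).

Start at x=1: 1 → 28 → 25 → 7 → 31 → 10 → 16 → … (one orbit).
Cycle lengths of π_28 on ℤ/33ℤ: [10, 10, 10, 1, 1, 1]; 6 cycles in total.
With 6 cycles on 33 points, sign = (−1)^{33−6} = -1.
Zolotarev: (28|33) = -1, matching the cycle-count sign.

-1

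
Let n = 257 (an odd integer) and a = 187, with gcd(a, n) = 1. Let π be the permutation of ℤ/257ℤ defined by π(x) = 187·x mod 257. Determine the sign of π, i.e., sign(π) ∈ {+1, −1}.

Trace 227: π^k(227) = [227, 44, 4, 234, 68, 123, 128] for k=0..6.
π_187 has 5 disjoint cycles with lengths [64, 64, 64, 64, 1] on {0,…,256}.
n − c = 257 − 5 = 252; sign = (−1)^252 = +1.

+1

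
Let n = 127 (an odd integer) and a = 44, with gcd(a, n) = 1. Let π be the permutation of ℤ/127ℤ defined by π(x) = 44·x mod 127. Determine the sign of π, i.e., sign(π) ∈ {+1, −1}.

+1

Start at x=9: 9 → 15 → 25 → 84 → 13 → 64 → 22 → … (one orbit).
Decompose π into cycles: lengths [63, 63, 1] (3 cycles, including the fixed point 0).
3 cycles on 127: each ℓ→(−1)^(ℓ−1), product (−1)^124 = +1.
Check: (44/127) = +1 by Zolotarev.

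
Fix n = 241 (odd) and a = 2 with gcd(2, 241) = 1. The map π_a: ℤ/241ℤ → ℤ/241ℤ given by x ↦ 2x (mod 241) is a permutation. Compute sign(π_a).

+1

Start at x=120: 120 → 240 → 239 → 237 → 233 → 225 → 209 → … (one orbit).
Cycle type of π: 24×10 + 1; total 11 cycles.
n − c = 241 − 11 = 230; sign = (−1)^230 = +1.
Zolotarev: (2|241) = +1, matching the cycle-count sign.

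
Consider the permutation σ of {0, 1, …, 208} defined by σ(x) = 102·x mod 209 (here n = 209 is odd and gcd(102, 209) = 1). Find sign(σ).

+1

Trace 115: π^k(115) = [115, 26, 144, 58, 64, 49, 191] for k=0..6.
Decompose π into cycles: lengths [15, 15, 15, 15, 15, 15, 15, 15, 15, 15, 15, 15, 5, 5, 3, 3, 3, 3, 3, 3, 1] (21 cycles, including the fixed point 0).
With 21 cycles on 209 points, sign = (−1)^{209−21} = +1.
Via Zolotarev, sign(π_{102}) = (102|209) = +1.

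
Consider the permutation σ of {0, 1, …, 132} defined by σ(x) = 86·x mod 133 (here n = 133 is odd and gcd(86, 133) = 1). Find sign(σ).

Start at x=60: 60 → 106 → 72 → 74 → 113 → 9 → 109 → … (one orbit).
The orbit structure of x ↦ 86x mod 133: 10 orbits of sizes [18, 18, 18, 18, 18, 18, 18, 3, 3, 1].
sign(π) = (−1)^{n − #cycles} = (−1)^{133−10} = (−1)^123 = -1.

-1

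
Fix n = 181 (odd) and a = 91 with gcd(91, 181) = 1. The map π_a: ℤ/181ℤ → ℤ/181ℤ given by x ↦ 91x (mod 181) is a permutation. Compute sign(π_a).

-1

Trace 84: π^k(84) = [84, 42, 21, 101, 141, 161, 171] for k=0..6.
Cycle lengths of π_91 on ℤ/181ℤ: [180, 1]; 2 cycles in total.
Σ(ℓ_i−1) = 181−2 = 179; sign = (−1)^179 = -1.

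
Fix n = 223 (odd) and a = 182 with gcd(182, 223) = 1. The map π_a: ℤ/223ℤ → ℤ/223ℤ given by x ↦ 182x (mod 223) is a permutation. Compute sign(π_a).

Trace 118: π^k(118) = [118, 68, 111, 132, 163, 7, 159] for k=0..6.
Cycle type of π: 74×3 + 1; total 4 cycles.
4 cycles on 223: each ℓ→(−1)^(ℓ−1), product (−1)^219 = -1.
Via Zolotarev, sign(π_{182}) = (182|223) = -1.

-1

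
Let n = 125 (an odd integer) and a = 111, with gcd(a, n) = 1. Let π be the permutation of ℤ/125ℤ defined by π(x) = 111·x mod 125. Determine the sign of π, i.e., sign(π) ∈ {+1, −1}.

Start at x=71: 71 → 6 → 41 → 51 → 36 → 121 → 56 → … (one orbit).
Cycle type of π: 25×4 + 5×4 + 1×5; total 13 cycles.
n − c = 125 − 13 = 112; sign = (−1)^112 = +1.

+1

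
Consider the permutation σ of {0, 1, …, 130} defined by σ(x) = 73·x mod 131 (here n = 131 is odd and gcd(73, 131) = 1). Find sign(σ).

-1

Orbit of 53 under x↦73x: [53, 70, 1, 73, 89, 78, 61]… (length divides ord_131(73)).
Decompose π into cycles: lengths [10, 10, 10, 10, 10, 10, 10, 10, 10, 10, 10, 10, 10, 1] (14 cycles, including the fixed point 0).
sign(π) = (−1)^{n − #cycles} = (−1)^{131−14} = (−1)^117 = -1.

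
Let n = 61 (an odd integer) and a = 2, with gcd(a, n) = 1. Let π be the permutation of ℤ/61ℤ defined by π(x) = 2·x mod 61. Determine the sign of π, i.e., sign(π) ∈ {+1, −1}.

-1

Start at x=9: 9 → 18 → 36 → 11 → 22 → 44 → 27 → … (one orbit).
2 cycles of lengths [60, 1].
n − c = 61 − 2 = 59; sign = (−1)^59 = -1.
The Jacobi symbol (2|61) = -1 (Zolotarev) agrees.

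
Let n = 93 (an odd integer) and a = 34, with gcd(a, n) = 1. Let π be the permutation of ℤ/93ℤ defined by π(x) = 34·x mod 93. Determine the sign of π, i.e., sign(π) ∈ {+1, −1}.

Start at x=7: 7 → 52 → 1 → 34 → 40 → 58 → 19 → … (one orbit).
The orbit structure of x ↦ 34x mod 93: 6 orbits of sizes [30, 30, 30, 1, 1, 1].
sign(π) = (−1)^{n − #cycles} = (−1)^{93−6} = (−1)^87 = -1.
Via Zolotarev, sign(π_{34}) = (34|93) = -1.

-1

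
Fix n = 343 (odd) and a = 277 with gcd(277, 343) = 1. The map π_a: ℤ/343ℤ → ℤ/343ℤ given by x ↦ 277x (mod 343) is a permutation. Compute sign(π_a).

Orbit of 221 under x↦277x: [221, 163, 218, 18, 184, 204, 256]… (length divides ord_343(277)).
Decompose π into cycles: lengths [147, 147, 21, 21, 3, 3, 1] (7 cycles, including the fixed point 0).
7 cycles on 343: each ℓ→(−1)^(ℓ−1), product (−1)^336 = +1.
The Jacobi symbol (277|343) = +1 (Zolotarev) agrees.

+1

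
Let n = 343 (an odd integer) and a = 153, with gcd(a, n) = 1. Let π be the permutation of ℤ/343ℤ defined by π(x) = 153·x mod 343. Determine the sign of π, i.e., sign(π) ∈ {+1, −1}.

-1

Orbit of 99 under x↦153x: [99, 55, 183, 216, 120, 181, 253]… (length divides ord_343(153)).
The orbit structure of x ↦ 153x mod 343: 10 orbits of sizes [98, 98, 98, 14, 14, 14, 2, 2, 2, 1].
sign(π) = (−1)^{n − #cycles} = (−1)^{343−10} = (−1)^333 = -1.
The Jacobi symbol (153|343) = -1 (Zolotarev) agrees.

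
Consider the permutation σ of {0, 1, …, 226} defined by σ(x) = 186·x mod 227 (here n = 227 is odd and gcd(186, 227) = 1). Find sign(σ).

Orbit of 112 under x↦186x: [112, 175, 89, 210, 16, 25, 110]… (length divides ord_227(186)).
Cycle lengths of π_186 on ℤ/227ℤ: [113, 113, 1]; 3 cycles in total.
3 cycles on 227: each ℓ→(−1)^(ℓ−1), product (−1)^224 = +1.

+1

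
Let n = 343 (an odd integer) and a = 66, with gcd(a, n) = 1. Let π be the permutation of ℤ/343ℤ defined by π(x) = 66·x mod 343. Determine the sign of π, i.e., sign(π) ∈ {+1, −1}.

Orbit of 76 under x↦66x: [76, 214, 61, 253, 234, 9, 251]… (length divides ord_343(66)).
4 cycles of lengths [294, 42, 6, 1].
n − c = 343 − 4 = 339; sign = (−1)^339 = -1.

-1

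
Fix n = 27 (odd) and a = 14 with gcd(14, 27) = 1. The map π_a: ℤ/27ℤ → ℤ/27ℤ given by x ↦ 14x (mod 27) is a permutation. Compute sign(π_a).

-1

Trace 13: π^k(13) = [13, 20, 10, 5, 16, 8, 4] for k=0..6.
4 cycles of lengths [18, 6, 2, 1].
Σ(ℓ_i−1) = 27−4 = 23; sign = (−1)^23 = -1.
Via Zolotarev, sign(π_{14}) = (14|27) = -1.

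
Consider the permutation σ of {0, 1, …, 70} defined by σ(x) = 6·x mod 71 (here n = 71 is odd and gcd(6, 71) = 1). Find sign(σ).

+1

Start at x=3: 3 → 18 → 37 → 9 → 54 → 40 → 27 → … (one orbit).
π_6 has 3 disjoint cycles with lengths [35, 35, 1] on {0,…,70}.
sign(π) = (−1)^{n − #cycles} = (−1)^{71−3} = (−1)^68 = +1.
The Jacobi symbol (6|71) = +1 (Zolotarev) agrees.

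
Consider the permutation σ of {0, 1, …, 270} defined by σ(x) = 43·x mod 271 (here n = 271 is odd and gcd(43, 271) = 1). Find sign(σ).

Start at x=179: 179 → 109 → 80 → 188 → 225 → 190 → 40 → … (one orbit).
Decompose π into cycles: lengths [270, 1] (2 cycles, including the fixed point 0).
Σ(ℓ_i−1) = 271−2 = 269; sign = (−1)^269 = -1.

-1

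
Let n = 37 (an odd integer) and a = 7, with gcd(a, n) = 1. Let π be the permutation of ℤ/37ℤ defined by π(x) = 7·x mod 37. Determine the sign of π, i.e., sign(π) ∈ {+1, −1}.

Start at x=12: 12 → 10 → 33 → 9 → 26 → 34 → 16 → … (one orbit).
Cycle type of π: 9×4 + 1; total 5 cycles.
With 5 cycles on 37 points, sign = (−1)^{37−5} = +1.
(7|37)_J = +1 (Zolotarev's lemma cross-check).

+1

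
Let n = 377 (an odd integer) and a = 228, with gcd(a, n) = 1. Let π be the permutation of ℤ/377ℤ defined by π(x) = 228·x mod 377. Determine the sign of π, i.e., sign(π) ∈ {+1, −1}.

-1

Trace 204: π^k(204) = [204, 141, 103, 110, 198, 281, 355] for k=0..6.
10 cycles of lengths [84, 84, 84, 84, 12, 7, 7, 7, 7, 1].
n − c = 377 − 10 = 367; sign = (−1)^367 = -1.
Check: (228/377) = -1 by Zolotarev.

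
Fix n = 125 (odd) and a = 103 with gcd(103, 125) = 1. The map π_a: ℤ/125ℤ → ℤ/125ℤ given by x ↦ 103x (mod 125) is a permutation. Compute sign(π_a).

Orbit of 27 under x↦103x: [27, 31, 68, 4, 37, 61, 33]… (length divides ord_125(103)).
Decompose π into cycles: lengths [100, 20, 4, 1] (4 cycles, including the fixed point 0).
4 cycles on 125: each ℓ→(−1)^(ℓ−1), product (−1)^121 = -1.

-1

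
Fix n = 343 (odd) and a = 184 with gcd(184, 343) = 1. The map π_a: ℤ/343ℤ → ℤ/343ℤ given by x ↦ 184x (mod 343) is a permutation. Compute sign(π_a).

Orbit of 316 under x↦184x: [316, 177, 326, 302, 2, 25, 141]… (length divides ord_343(184)).
Decompose π into cycles: lengths [147, 147, 21, 21, 3, 3, 1] (7 cycles, including the fixed point 0).
343 − 7 = 336 transpositions; sign(π) = (−1)^336 = +1.

+1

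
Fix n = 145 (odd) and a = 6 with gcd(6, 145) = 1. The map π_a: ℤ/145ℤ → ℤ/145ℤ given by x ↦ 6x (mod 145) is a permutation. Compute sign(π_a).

Orbit of 6 under x↦6x: [6, 36, 71, 136, 91, 111, 86]… (length divides ord_145(6)).
Decompose π into cycles: lengths [14, 14, 14, 14, 14, 14, 14, 14, 14, 14, 1, 1, 1, 1, 1] (15 cycles, including the fixed point 0).
Σ(ℓ_i−1) = 145−15 = 130; sign = (−1)^130 = +1.
Via Zolotarev, sign(π_{6}) = (6|145) = +1.

+1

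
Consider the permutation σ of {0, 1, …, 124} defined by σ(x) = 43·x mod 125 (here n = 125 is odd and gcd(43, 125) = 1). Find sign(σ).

-1

Trace 1: π^k(1) = [1, 43, 99, 7, 51, 68, 49] for k=0..6.
12 cycles of lengths [20, 20, 20, 20, 20, 4, 4, 4, 4, 4, 4, 1].
sign(π) = (−1)^{n − #cycles} = (−1)^{125−12} = (−1)^113 = -1.
Via Zolotarev, sign(π_{43}) = (43|125) = -1.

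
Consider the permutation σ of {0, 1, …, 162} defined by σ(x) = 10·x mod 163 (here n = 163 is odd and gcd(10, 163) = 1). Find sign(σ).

+1

Orbit of 56 under x↦10x: [56, 71, 58, 91, 95, 135, 46]… (length divides ord_163(10)).
3 cycles of lengths [81, 81, 1].
sign(π) = (−1)^{n − #cycles} = (−1)^{163−3} = (−1)^160 = +1.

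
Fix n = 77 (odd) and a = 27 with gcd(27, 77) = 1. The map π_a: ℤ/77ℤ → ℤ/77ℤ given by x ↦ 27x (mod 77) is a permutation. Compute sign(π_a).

-1

Start at x=1: 1 → 27 → 36 → 48 → 64 → 34 → 71 → … (one orbit).
12 cycles of lengths [10, 10, 10, 10, 10, 10, 5, 5, 2, 2, 2, 1].
77 − 12 = 65 transpositions; sign(π) = (−1)^65 = -1.
The Jacobi symbol (27|77) = -1 (Zolotarev) agrees.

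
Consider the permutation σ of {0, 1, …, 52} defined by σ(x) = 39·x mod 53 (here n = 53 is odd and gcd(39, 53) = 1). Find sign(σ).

-1

Orbit of 24 under x↦39x: [24, 35, 40, 23, 49, 3, 11]… (length divides ord_53(39)).
Decompose π into cycles: lengths [52, 1] (2 cycles, including the fixed point 0).
2 cycles on 53: each ℓ→(−1)^(ℓ−1), product (−1)^51 = -1.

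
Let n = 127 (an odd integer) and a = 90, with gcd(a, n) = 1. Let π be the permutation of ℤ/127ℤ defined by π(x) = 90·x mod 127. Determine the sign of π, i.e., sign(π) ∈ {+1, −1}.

-1

Orbit of 68 under x↦90x: [68, 24, 1, 90, 99, 20, 22]… (length divides ord_127(90)).
Cycle lengths of π_90 on ℤ/127ℤ: [18, 18, 18, 18, 18, 18, 18, 1]; 8 cycles in total.
sign(π) = (−1)^{n − #cycles} = (−1)^{127−8} = (−1)^119 = -1.
Zolotarev: (90|127) = -1, matching the cycle-count sign.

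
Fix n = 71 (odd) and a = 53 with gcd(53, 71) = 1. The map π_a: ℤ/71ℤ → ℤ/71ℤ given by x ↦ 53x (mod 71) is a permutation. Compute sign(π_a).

-1

Start at x=17: 17 → 49 → 41 → 43 → 7 → 16 → 67 → … (one orbit).
π_53 has 2 disjoint cycles with lengths [70, 1] on {0,…,70}.
71 − 2 = 69 transpositions; sign(π) = (−1)^69 = -1.
The Jacobi symbol (53|71) = -1 (Zolotarev) agrees.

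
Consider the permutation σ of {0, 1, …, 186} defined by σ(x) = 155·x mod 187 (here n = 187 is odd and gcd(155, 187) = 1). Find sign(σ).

Orbit of 111 under x↦155x: [111, 1, 155, 89, 144, 67, 100]… (length divides ord_187(155)).
Cycle lengths of π_155 on ℤ/187ℤ: [8, 8, 8, 8, 8, 8, 8, 8, 8, 8, 8, 8, 8, 8, 8, 8, 8, 8, 8, 8, 8, 8, 1, 1, 1, 1, 1, 1, 1, 1, 1, 1, 1]; 33 cycles in total.
187 − 33 = 154 transpositions; sign(π) = (−1)^154 = +1.
The Jacobi symbol (155|187) = +1 (Zolotarev) agrees.

+1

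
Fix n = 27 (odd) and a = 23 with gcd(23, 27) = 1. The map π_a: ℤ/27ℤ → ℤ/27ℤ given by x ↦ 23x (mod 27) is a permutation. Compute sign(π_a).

-1

Start at x=2: 2 → 19 → 5 → 7 → 26 → 4 → 11 → … (one orbit).
Cycle type of π: 18 + 6 + 2 + 1; total 4 cycles.
4 cycles on 27: each ℓ→(−1)^(ℓ−1), product (−1)^23 = -1.
Zolotarev: (23|27) = -1, matching the cycle-count sign.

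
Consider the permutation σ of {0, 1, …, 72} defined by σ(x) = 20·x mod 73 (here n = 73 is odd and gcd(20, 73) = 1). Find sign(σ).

Orbit of 24 under x↦20x: [24, 42, 37, 10, 54, 58, 65]… (length divides ord_73(20)).
2 cycles of lengths [72, 1].
sign(π) = (−1)^{n − #cycles} = (−1)^{73−2} = (−1)^71 = -1.
(20|73)_J = -1 (Zolotarev's lemma cross-check).

-1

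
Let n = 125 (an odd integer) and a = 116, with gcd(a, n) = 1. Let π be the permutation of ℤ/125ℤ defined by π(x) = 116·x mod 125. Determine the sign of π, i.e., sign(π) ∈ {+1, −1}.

Orbit of 106 under x↦116x: [106, 46, 86, 101, 91, 56, 121]… (length divides ord_125(116)).
Cycle lengths of π_116 on ℤ/125ℤ: [25, 25, 25, 25, 5, 5, 5, 5, 1, 1, 1, 1, 1]; 13 cycles in total.
n − c = 125 − 13 = 112; sign = (−1)^112 = +1.
Check: (116/125) = +1 by Zolotarev.

+1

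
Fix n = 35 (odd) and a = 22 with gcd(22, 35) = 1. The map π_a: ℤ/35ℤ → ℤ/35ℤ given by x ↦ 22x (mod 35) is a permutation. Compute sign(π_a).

-1

Trace 29: π^k(29) = [29, 8, 1, 22] for k=0..3.
Cycle type of π: 4×7 + 1×7; total 14 cycles.
Σ(ℓ_i−1) = 35−14 = 21; sign = (−1)^21 = -1.
Via Zolotarev, sign(π_{22}) = (22|35) = -1.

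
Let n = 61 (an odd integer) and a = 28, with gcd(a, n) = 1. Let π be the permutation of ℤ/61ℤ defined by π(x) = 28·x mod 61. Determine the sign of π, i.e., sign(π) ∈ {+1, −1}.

Trace 58: π^k(58) = [58, 38, 27, 24, 1, 28, 52] for k=0..6.
π_28 has 4 disjoint cycles with lengths [20, 20, 20, 1] on {0,…,60}.
61 − 4 = 57 transpositions; sign(π) = (−1)^57 = -1.
Check: (28/61) = -1 by Zolotarev.

-1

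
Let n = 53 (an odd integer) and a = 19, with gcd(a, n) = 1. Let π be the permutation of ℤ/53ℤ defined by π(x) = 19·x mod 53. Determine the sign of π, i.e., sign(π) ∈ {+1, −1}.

Start at x=8: 8 → 46 → 26 → 17 → 5 → 42 → 3 → … (one orbit).
Decompose π into cycles: lengths [52, 1] (2 cycles, including the fixed point 0).
2 cycles on 53: each ℓ→(−1)^(ℓ−1), product (−1)^51 = -1.

-1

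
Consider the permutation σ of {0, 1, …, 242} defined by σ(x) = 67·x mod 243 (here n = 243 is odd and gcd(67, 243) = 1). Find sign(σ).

+1

Start at x=238: 238 → 151 → 154 → 112 → 214 → 1 → 67 → … (one orbit).
Decompose π into cycles: lengths [81, 81, 27, 27, 9, 9, 3, 3, 1, 1, 1] (11 cycles, including the fixed point 0).
243 − 11 = 232 transpositions; sign(π) = (−1)^232 = +1.
The Jacobi symbol (67|243) = +1 (Zolotarev) agrees.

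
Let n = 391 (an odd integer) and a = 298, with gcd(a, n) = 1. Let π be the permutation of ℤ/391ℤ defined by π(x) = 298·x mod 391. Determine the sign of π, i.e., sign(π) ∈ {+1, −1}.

-1

Trace 321: π^k(321) = [321, 254, 229, 208, 206, 1, 298] for k=0..6.
58 cycles of lengths [8, 8, 8, 8, 8, 8, 8, 8, 8, 8, 8, 8, 8, 8, 8, 8, 8, 8, 8, 8, 8, 8, 8, 8, 8, 8, 8, 8, 8, 8, 8, 8, 8, 8, 8, 8, 8, 8, 8, 8, 8, 8, 8, 8, 8, 8, 2, 2, 2, 2, 2, 2, 2, 2, 2, 2, 2, 1].
Σ(ℓ_i−1) = 391−58 = 333; sign = (−1)^333 = -1.
Via Zolotarev, sign(π_{298}) = (298|391) = -1.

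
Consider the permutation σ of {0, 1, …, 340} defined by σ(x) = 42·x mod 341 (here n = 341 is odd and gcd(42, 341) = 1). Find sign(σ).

-1

Start at x=203: 203 → 1 → 42 → 59 → 91 → 71 → 254 → … (one orbit).
14 cycles of lengths [30, 30, 30, 30, 30, 30, 30, 30, 30, 30, 30, 5, 5, 1].
Σ(ℓ_i−1) = 341−14 = 327; sign = (−1)^327 = -1.
Zolotarev: (42|341) = -1, matching the cycle-count sign.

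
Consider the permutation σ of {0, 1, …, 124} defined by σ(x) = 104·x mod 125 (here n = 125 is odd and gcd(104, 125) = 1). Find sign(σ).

Orbit of 59 under x↦104x: [59, 11, 19, 101, 4, 41, 14]… (length divides ord_125(104)).
7 cycles of lengths [50, 50, 10, 10, 2, 2, 1].
With 7 cycles on 125 points, sign = (−1)^{125−7} = +1.

+1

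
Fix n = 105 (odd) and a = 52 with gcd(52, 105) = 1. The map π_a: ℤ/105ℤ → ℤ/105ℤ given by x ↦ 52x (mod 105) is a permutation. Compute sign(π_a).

Start at x=64: 64 → 73 → 16 → 97 → 4 → 103 → 1 → … (one orbit).
Decompose π into cycles: lengths [12, 12, 12, 12, 12, 12, 6, 6, 6, 4, 4, 4, 1, 1, 1] (15 cycles, including the fixed point 0).
sign(π) = (−1)^{n − #cycles} = (−1)^{105−15} = (−1)^90 = +1.
Via Zolotarev, sign(π_{52}) = (52|105) = +1.

+1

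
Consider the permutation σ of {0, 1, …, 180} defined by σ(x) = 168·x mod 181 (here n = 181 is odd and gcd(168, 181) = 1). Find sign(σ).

+1

Trace 48: π^k(48) = [48, 100, 148, 67, 34, 101, 135] for k=0..6.
Cycle lengths of π_168 on ℤ/181ℤ: [90, 90, 1]; 3 cycles in total.
n − c = 181 − 3 = 178; sign = (−1)^178 = +1.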